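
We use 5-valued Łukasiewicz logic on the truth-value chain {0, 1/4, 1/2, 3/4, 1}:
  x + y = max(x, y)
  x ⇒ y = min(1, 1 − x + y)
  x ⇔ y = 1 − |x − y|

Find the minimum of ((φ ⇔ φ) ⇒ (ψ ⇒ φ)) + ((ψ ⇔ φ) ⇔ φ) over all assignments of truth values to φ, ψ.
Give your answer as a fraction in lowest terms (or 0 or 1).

1/2

Take φ = 0, ψ = 1/2:
φ ⇔ φ = 0 ⇔ 0 = 1
ψ ⇒ φ = 1/2 ⇒ 0 = 1/2
(φ ⇔ φ) ⇒ (ψ ⇒ φ) = 1 ⇒ 1/2 = 1/2
ψ ⇔ φ = 1/2 ⇔ 0 = 1/2
(ψ ⇔ φ) ⇔ φ = 1/2 ⇔ 0 = 1/2
((φ ⇔ φ) ⇒ (ψ ⇒ φ)) + ((ψ ⇔ φ) ⇔ φ) = 1/2 + 1/2 = 1/2
No assignment yields a value below 1/2, so this is the minimum.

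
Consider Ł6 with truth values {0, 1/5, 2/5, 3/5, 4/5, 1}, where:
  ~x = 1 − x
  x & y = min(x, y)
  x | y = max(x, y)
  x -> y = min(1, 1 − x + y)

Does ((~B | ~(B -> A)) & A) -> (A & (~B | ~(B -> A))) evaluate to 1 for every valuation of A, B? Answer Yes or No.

Yes

At A = 3/5, B = 3/5, for instance:
~B = ~3/5 = 2/5
B -> A = 3/5 -> 3/5 = 1
~(B -> A) = ~1 = 0
~B | ~(B -> A) = 2/5 | 0 = 2/5
(~B | ~(B -> A)) & A = 2/5 & 3/5 = 2/5
A & (~B | ~(B -> A)) = 3/5 & 2/5 = 2/5
((~B | ~(B -> A)) & A) -> (A & (~B | ~(B -> A))) = 2/5 -> 2/5 = 1
and checking the remaining 35 assignments likewise gives ≥ 1 in every case.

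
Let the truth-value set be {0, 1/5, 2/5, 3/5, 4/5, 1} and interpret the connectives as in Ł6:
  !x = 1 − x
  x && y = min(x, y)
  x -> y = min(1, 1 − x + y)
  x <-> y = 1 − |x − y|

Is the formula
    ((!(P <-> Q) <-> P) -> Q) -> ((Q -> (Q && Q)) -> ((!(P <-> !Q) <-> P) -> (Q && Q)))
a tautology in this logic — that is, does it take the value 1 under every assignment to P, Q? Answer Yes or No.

Counterexample: take P = 1/5, Q = 3/5.
P <-> Q = 1/5 <-> 3/5 = 3/5
!(P <-> Q) = !3/5 = 2/5
!(P <-> Q) <-> P = 2/5 <-> 1/5 = 4/5
(!(P <-> Q) <-> P) -> Q = 4/5 -> 3/5 = 4/5
Q && Q = 3/5 && 3/5 = 3/5
Q -> (Q && Q) = 3/5 -> 3/5 = 1
!Q = !3/5 = 2/5
P <-> !Q = 1/5 <-> 2/5 = 4/5
!(P <-> !Q) = !4/5 = 1/5
!(P <-> !Q) <-> P = 1/5 <-> 1/5 = 1
Q && Q = 3/5 && 3/5 = 3/5
(!(P <-> !Q) <-> P) -> (Q && Q) = 1 -> 3/5 = 3/5
(Q -> (Q && Q)) -> ((!(P <-> !Q) <-> P) -> (Q && Q)) = 1 -> 3/5 = 3/5
((!(P <-> Q) <-> P) -> Q) -> ((Q -> (Q && Q)) -> ((!(P <-> !Q) <-> P) -> (Q && Q))) = 4/5 -> 3/5 = 4/5
This gives 4/5 ≠ 1.

No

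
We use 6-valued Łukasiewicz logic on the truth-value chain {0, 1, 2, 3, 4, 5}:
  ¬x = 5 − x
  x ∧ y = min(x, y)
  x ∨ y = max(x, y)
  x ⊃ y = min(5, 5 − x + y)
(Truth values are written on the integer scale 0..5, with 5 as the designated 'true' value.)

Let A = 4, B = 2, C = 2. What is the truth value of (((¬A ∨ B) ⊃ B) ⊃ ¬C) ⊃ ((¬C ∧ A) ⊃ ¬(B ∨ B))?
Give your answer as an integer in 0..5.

¬A = ¬4 = 1
¬A ∨ B = 1 ∨ 2 = 2
(¬A ∨ B) ⊃ B = 2 ⊃ 2 = 5
¬C = ¬2 = 3
((¬A ∨ B) ⊃ B) ⊃ ¬C = 5 ⊃ 3 = 3
¬C = ¬2 = 3
¬C ∧ A = 3 ∧ 4 = 3
B ∨ B = 2 ∨ 2 = 2
¬(B ∨ B) = ¬2 = 3
(¬C ∧ A) ⊃ ¬(B ∨ B) = 3 ⊃ 3 = 5
(((¬A ∨ B) ⊃ B) ⊃ ¬C) ⊃ ((¬C ∧ A) ⊃ ¬(B ∨ B)) = 3 ⊃ 5 = 5

5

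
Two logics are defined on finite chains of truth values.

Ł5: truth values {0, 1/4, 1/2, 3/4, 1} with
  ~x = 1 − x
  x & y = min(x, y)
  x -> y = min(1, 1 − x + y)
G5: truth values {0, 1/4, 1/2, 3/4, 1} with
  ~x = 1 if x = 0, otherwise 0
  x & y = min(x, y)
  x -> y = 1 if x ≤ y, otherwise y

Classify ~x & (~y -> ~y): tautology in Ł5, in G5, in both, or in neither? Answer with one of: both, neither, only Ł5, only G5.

neither

In Ł5: at x = 1/4, y = 0 the value is 3/4 — not a tautology.
In G5: at x = 1/4, y = 0 the value is 0 — not a tautology.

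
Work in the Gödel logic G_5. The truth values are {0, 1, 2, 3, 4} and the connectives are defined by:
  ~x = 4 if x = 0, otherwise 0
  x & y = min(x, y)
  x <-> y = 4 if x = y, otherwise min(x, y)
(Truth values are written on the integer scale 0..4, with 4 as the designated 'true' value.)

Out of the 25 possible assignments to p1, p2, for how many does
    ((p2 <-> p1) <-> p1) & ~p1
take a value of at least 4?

4

value 4: 4 assignments (counts)
value 0: 21 assignments
So 4 of the 25 assignments meet the threshold.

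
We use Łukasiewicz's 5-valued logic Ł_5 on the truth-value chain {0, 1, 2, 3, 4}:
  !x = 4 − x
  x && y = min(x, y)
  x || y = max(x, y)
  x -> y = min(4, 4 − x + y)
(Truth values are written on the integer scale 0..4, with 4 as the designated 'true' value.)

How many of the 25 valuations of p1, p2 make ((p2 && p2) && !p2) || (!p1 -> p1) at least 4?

value 4: 15 assignments (counts)
value 2: 6 assignments
value 1: 2 assignments
value 0: 2 assignments
So 15 of the 25 assignments meet the threshold.

15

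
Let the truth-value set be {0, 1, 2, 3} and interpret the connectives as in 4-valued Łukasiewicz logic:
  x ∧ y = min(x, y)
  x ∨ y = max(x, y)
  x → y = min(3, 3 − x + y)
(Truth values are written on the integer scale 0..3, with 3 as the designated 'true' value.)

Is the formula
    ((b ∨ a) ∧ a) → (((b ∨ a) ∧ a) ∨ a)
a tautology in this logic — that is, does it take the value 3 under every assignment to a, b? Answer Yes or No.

a = 0, b = 0 ↦ 3
a = 0, b = 1 ↦ 3
a = 0, b = 2 ↦ 3
a = 0, b = 3 ↦ 3
a = 1, b = 0 ↦ 3
a = 1, b = 1 ↦ 3
a = 1, b = 2 ↦ 3
a = 1, b = 3 ↦ 3
a = 2, b = 0 ↦ 3
a = 2, b = 1 ↦ 3
a = 2, b = 2 ↦ 3
a = 2, b = 3 ↦ 3
a = 3, b = 0 ↦ 3
a = 3, b = 1 ↦ 3
a = 3, b = 2 ↦ 3
a = 3, b = 3 ↦ 3
Every assignment gives a value ≥ 3.

Yes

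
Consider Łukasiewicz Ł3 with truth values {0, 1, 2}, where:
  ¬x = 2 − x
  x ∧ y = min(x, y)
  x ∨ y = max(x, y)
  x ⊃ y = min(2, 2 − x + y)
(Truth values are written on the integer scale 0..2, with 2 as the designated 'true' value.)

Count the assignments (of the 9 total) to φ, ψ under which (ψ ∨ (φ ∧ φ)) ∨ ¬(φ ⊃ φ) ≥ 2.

5

φ = 0, ψ = 0 ↦ 0  <
φ = 0, ψ = 1 ↦ 1  <
φ = 0, ψ = 2 ↦ 2  ≥
φ = 1, ψ = 0 ↦ 1  <
φ = 1, ψ = 1 ↦ 1  <
φ = 1, ψ = 2 ↦ 2  ≥
φ = 2, ψ = 0 ↦ 2  ≥
φ = 2, ψ = 1 ↦ 2  ≥
φ = 2, ψ = 2 ↦ 2  ≥
So 5 of the 9 assignments meet the threshold.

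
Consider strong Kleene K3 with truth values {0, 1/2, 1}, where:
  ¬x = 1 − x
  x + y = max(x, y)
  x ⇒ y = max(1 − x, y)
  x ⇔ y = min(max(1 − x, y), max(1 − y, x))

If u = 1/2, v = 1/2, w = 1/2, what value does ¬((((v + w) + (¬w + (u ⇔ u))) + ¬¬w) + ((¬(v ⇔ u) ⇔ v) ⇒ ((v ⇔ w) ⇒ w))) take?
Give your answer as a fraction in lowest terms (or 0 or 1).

v + w = 1/2 + 1/2 = 1/2
¬w = ¬1/2 = 1/2
u ⇔ u = 1/2 ⇔ 1/2 = 1/2
¬w + (u ⇔ u) = 1/2 + 1/2 = 1/2
(v + w) + (¬w + (u ⇔ u)) = 1/2 + 1/2 = 1/2
¬w = ¬1/2 = 1/2
¬¬w = ¬1/2 = 1/2
((v + w) + (¬w + (u ⇔ u))) + ¬¬w = 1/2 + 1/2 = 1/2
v ⇔ u = 1/2 ⇔ 1/2 = 1/2
¬(v ⇔ u) = ¬1/2 = 1/2
¬(v ⇔ u) ⇔ v = 1/2 ⇔ 1/2 = 1/2
v ⇔ w = 1/2 ⇔ 1/2 = 1/2
(v ⇔ w) ⇒ w = 1/2 ⇒ 1/2 = 1/2
(¬(v ⇔ u) ⇔ v) ⇒ ((v ⇔ w) ⇒ w) = 1/2 ⇒ 1/2 = 1/2
(((v + w) + (¬w + (u ⇔ u))) + ¬¬w) + ((¬(v ⇔ u) ⇔ v) ⇒ ((v ⇔ w) ⇒ w)) = 1/2 + 1/2 = 1/2
¬((((v + w) + (¬w + (u ⇔ u))) + ¬¬w) + ((¬(v ⇔ u) ⇔ v) ⇒ ((v ⇔ w) ⇒ w))) = ¬1/2 = 1/2

1/2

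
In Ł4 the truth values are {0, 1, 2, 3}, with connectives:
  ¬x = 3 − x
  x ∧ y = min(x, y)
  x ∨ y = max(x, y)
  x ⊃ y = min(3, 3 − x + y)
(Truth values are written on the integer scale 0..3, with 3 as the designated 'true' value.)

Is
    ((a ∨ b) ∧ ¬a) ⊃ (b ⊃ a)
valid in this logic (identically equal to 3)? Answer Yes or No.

Counterexample: take a = 0, b = 2.
a ∨ b = 0 ∨ 2 = 2
¬a = ¬0 = 3
(a ∨ b) ∧ ¬a = 2 ∧ 3 = 2
b ⊃ a = 2 ⊃ 0 = 1
((a ∨ b) ∧ ¬a) ⊃ (b ⊃ a) = 2 ⊃ 1 = 2
This gives 2 ≠ 3.

No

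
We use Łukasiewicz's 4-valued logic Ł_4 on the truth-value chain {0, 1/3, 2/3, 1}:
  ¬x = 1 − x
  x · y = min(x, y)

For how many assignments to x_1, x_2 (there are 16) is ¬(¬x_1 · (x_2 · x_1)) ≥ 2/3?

x_1 = 0, x_2 = 0 ↦ 1  ≥
x_1 = 0, x_2 = 1/3 ↦ 1  ≥
x_1 = 0, x_2 = 2/3 ↦ 1  ≥
x_1 = 0, x_2 = 1 ↦ 1  ≥
x_1 = 1/3, x_2 = 0 ↦ 1  ≥
x_1 = 1/3, x_2 = 1/3 ↦ 2/3  ≥
x_1 = 1/3, x_2 = 2/3 ↦ 2/3  ≥
x_1 = 1/3, x_2 = 1 ↦ 2/3  ≥
x_1 = 2/3, x_2 = 0 ↦ 1  ≥
x_1 = 2/3, x_2 = 1/3 ↦ 2/3  ≥
x_1 = 2/3, x_2 = 2/3 ↦ 2/3  ≥
x_1 = 2/3, x_2 = 1 ↦ 2/3  ≥
x_1 = 1, x_2 = 0 ↦ 1  ≥
x_1 = 1, x_2 = 1/3 ↦ 1  ≥
x_1 = 1, x_2 = 2/3 ↦ 1  ≥
x_1 = 1, x_2 = 1 ↦ 1  ≥
So 16 of the 16 assignments meet the threshold.

16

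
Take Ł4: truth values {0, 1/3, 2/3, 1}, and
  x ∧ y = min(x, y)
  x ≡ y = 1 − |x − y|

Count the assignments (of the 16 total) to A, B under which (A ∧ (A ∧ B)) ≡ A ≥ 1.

10

A = 0, B = 0 ↦ 1  ≥
A = 0, B = 1/3 ↦ 1  ≥
A = 0, B = 2/3 ↦ 1  ≥
A = 0, B = 1 ↦ 1  ≥
A = 1/3, B = 0 ↦ 2/3  <
A = 1/3, B = 1/3 ↦ 1  ≥
A = 1/3, B = 2/3 ↦ 1  ≥
A = 1/3, B = 1 ↦ 1  ≥
A = 2/3, B = 0 ↦ 1/3  <
A = 2/3, B = 1/3 ↦ 2/3  <
A = 2/3, B = 2/3 ↦ 1  ≥
A = 2/3, B = 1 ↦ 1  ≥
A = 1, B = 0 ↦ 0  <
A = 1, B = 1/3 ↦ 1/3  <
A = 1, B = 2/3 ↦ 2/3  <
A = 1, B = 1 ↦ 1  ≥
So 10 of the 16 assignments meet the threshold.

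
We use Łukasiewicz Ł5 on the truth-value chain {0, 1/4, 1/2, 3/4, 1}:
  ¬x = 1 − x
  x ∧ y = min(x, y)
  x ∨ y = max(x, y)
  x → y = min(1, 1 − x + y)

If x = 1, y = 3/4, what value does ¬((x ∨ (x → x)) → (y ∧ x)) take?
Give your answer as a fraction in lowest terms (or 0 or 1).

x → x = 1 → 1 = 1
x ∨ (x → x) = 1 ∨ 1 = 1
y ∧ x = 3/4 ∧ 1 = 3/4
(x ∨ (x → x)) → (y ∧ x) = 1 → 3/4 = 3/4
¬((x ∨ (x → x)) → (y ∧ x)) = ¬3/4 = 1/4

1/4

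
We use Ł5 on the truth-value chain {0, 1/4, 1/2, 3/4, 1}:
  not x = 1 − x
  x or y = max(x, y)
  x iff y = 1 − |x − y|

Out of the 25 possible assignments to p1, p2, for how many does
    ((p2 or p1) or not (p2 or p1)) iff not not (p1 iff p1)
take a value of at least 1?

value 1: 10 assignments (counts)
value 3/4: 10 assignments
value 1/2: 5 assignments
So 10 of the 25 assignments meet the threshold.

10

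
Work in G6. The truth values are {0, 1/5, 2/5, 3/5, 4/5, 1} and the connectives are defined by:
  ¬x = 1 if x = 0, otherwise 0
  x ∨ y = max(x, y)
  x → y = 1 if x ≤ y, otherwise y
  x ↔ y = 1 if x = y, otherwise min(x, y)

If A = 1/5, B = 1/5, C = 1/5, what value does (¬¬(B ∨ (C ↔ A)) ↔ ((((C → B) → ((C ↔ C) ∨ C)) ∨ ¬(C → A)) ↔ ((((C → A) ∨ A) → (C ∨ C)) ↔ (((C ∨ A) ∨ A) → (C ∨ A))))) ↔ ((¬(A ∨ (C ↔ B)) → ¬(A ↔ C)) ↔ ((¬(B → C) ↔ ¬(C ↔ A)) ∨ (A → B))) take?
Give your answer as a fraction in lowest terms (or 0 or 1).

1/5

C ↔ A = 1/5 ↔ 1/5 = 1
B ∨ (C ↔ A) = 1/5 ∨ 1 = 1
¬(B ∨ (C ↔ A)) = ¬1 = 0
¬¬(B ∨ (C ↔ A)) = ¬0 = 1
C → B = 1/5 → 1/5 = 1
C ↔ C = 1/5 ↔ 1/5 = 1
(C ↔ C) ∨ C = 1 ∨ 1/5 = 1
(C → B) → ((C ↔ C) ∨ C) = 1 → 1 = 1
C → A = 1/5 → 1/5 = 1
¬(C → A) = ¬1 = 0
((C → B) → ((C ↔ C) ∨ C)) ∨ ¬(C → A) = 1 ∨ 0 = 1
C → A = 1/5 → 1/5 = 1
(C → A) ∨ A = 1 ∨ 1/5 = 1
C ∨ C = 1/5 ∨ 1/5 = 1/5
((C → A) ∨ A) → (C ∨ C) = 1 → 1/5 = 1/5
C ∨ A = 1/5 ∨ 1/5 = 1/5
(C ∨ A) ∨ A = 1/5 ∨ 1/5 = 1/5
C ∨ A = 1/5 ∨ 1/5 = 1/5
((C ∨ A) ∨ A) → (C ∨ A) = 1/5 → 1/5 = 1
(((C → A) ∨ A) → (C ∨ C)) ↔ (((C ∨ A) ∨ A) → (C ∨ A)) = 1/5 ↔ 1 = 1/5
(((C → B) → ((C ↔ C) ∨ C)) ∨ ¬(C → A)) ↔ ((((C → A) ∨ A) → (C ∨ C)) ↔ (((C ∨ A) ∨ A) → (C ∨ A))) = 1 ↔ 1/5 = 1/5
¬¬(B ∨ (C ↔ A)) ↔ ((((C → B) → ((C ↔ C) ∨ C)) ∨ ¬(C → A)) ↔ ((((C → A) ∨ A) → (C ∨ C)) ↔ (((C ∨ A) ∨ A) → (C ∨ A)))) = 1 ↔ 1/5 = 1/5
C ↔ B = 1/5 ↔ 1/5 = 1
A ∨ (C ↔ B) = 1/5 ∨ 1 = 1
¬(A ∨ (C ↔ B)) = ¬1 = 0
A ↔ C = 1/5 ↔ 1/5 = 1
¬(A ↔ C) = ¬1 = 0
¬(A ∨ (C ↔ B)) → ¬(A ↔ C) = 0 → 0 = 1
B → C = 1/5 → 1/5 = 1
¬(B → C) = ¬1 = 0
C ↔ A = 1/5 ↔ 1/5 = 1
¬(C ↔ A) = ¬1 = 0
¬(B → C) ↔ ¬(C ↔ A) = 0 ↔ 0 = 1
A → B = 1/5 → 1/5 = 1
(¬(B → C) ↔ ¬(C ↔ A)) ∨ (A → B) = 1 ∨ 1 = 1
(¬(A ∨ (C ↔ B)) → ¬(A ↔ C)) ↔ ((¬(B → C) ↔ ¬(C ↔ A)) ∨ (A → B)) = 1 ↔ 1 = 1
(¬¬(B ∨ (C ↔ A)) ↔ ((((C → B) → ((C ↔ C) ∨ C)) ∨ ¬(C → A)) ↔ ((((C → A) ∨ A) → (C ∨ C)) ↔ (((C ∨ A) ∨ A) → (C ∨ A))))) ↔ ((¬(A ∨ (C ↔ B)) → ¬(A ↔ C)) ↔ ((¬(B → C) ↔ ¬(C ↔ A)) ∨ (A → B))) = 1/5 ↔ 1 = 1/5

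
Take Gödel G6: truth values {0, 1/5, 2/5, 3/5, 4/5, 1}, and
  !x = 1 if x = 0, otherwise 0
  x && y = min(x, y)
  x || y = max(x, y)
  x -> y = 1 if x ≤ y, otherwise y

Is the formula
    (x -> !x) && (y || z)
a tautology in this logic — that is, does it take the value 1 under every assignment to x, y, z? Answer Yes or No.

Counterexample: take x = 0, y = 0, z = 0.
!x = !0 = 1
x -> !x = 0 -> 1 = 1
y || z = 0 || 0 = 0
(x -> !x) && (y || z) = 1 && 0 = 0
This gives 0 ≠ 1.

No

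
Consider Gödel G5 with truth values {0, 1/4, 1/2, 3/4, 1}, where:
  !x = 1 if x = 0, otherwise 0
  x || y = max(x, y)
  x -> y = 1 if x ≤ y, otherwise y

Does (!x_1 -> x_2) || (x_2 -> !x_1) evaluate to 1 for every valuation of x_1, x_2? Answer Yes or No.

Yes

At x_1 = 1/4, x_2 = 1, for instance:
!x_1 = !1/4 = 0
!x_1 -> x_2 = 0 -> 1 = 1
x_2 -> !x_1 = 1 -> 0 = 0
(!x_1 -> x_2) || (x_2 -> !x_1) = 1 || 0 = 1
and checking the remaining 24 assignments likewise gives ≥ 1 in every case.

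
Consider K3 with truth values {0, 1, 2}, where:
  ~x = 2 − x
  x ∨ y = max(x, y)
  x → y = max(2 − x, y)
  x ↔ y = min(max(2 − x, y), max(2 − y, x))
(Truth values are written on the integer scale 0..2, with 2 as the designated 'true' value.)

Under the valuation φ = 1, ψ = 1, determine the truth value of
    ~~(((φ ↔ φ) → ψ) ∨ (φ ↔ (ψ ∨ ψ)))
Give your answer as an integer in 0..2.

1

φ ↔ φ = 1 ↔ 1 = 1
(φ ↔ φ) → ψ = 1 → 1 = 1
ψ ∨ ψ = 1 ∨ 1 = 1
φ ↔ (ψ ∨ ψ) = 1 ↔ 1 = 1
((φ ↔ φ) → ψ) ∨ (φ ↔ (ψ ∨ ψ)) = 1 ∨ 1 = 1
~(((φ ↔ φ) → ψ) ∨ (φ ↔ (ψ ∨ ψ))) = ~1 = 1
~~(((φ ↔ φ) → ψ) ∨ (φ ↔ (ψ ∨ ψ))) = ~1 = 1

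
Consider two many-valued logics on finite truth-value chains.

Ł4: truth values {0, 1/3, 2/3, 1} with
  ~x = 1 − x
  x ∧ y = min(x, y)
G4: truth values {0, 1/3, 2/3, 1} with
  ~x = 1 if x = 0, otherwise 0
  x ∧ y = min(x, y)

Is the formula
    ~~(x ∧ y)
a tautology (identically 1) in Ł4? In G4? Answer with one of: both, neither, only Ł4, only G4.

In Ł4: at x = 0, y = 0 the value is 0 — not a tautology.
In G4: at x = 0, y = 0 the value is 0 — not a tautology.

neither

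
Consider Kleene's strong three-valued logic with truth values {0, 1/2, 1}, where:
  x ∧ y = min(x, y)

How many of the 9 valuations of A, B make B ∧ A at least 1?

1

A = 0, B = 0 ↦ 0  <
A = 0, B = 1/2 ↦ 0  <
A = 0, B = 1 ↦ 0  <
A = 1/2, B = 0 ↦ 0  <
A = 1/2, B = 1/2 ↦ 1/2  <
A = 1/2, B = 1 ↦ 1/2  <
A = 1, B = 0 ↦ 0  <
A = 1, B = 1/2 ↦ 1/2  <
A = 1, B = 1 ↦ 1  ≥
So 1 of the 9 assignments meets the threshold.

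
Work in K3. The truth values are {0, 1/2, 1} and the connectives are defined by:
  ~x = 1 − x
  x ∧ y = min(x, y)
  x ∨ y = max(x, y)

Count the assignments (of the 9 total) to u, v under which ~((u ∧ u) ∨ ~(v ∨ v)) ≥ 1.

u = 0, v = 0 ↦ 0  <
u = 0, v = 1/2 ↦ 1/2  <
u = 0, v = 1 ↦ 1  ≥
u = 1/2, v = 0 ↦ 0  <
u = 1/2, v = 1/2 ↦ 1/2  <
u = 1/2, v = 1 ↦ 1/2  <
u = 1, v = 0 ↦ 0  <
u = 1, v = 1/2 ↦ 0  <
u = 1, v = 1 ↦ 0  <
So 1 of the 9 assignments meets the threshold.

1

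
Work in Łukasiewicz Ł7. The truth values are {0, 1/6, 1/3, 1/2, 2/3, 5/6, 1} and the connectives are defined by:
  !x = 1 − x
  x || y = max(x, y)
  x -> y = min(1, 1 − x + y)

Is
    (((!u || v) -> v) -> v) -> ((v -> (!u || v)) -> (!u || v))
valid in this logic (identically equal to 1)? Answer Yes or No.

Yes

At u = 2/3, v = 1/2, for instance:
!u = !2/3 = 1/3
!u || v = 1/3 || 1/2 = 1/2
(!u || v) -> v = 1/2 -> 1/2 = 1
((!u || v) -> v) -> v = 1 -> 1/2 = 1/2
v -> (!u || v) = 1/2 -> 1/2 = 1
(v -> (!u || v)) -> (!u || v) = 1 -> 1/2 = 1/2
(((!u || v) -> v) -> v) -> ((v -> (!u || v)) -> (!u || v)) = 1/2 -> 1/2 = 1
and checking the remaining 48 assignments likewise gives ≥ 1 in every case.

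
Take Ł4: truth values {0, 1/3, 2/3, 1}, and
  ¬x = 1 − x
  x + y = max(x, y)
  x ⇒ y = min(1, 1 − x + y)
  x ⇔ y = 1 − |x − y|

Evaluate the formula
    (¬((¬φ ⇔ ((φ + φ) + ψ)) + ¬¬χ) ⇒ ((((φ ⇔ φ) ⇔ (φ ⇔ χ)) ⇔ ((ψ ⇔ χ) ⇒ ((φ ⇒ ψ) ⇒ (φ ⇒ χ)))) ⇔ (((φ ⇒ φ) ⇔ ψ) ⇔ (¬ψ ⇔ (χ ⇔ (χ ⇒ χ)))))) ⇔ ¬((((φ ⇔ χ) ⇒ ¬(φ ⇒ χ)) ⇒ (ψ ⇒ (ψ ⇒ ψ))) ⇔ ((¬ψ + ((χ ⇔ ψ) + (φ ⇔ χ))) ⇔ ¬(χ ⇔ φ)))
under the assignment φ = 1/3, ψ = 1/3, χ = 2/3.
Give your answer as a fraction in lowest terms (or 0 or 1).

¬φ = ¬1/3 = 2/3
φ + φ = 1/3 + 1/3 = 1/3
(φ + φ) + ψ = 1/3 + 1/3 = 1/3
¬φ ⇔ ((φ + φ) + ψ) = 2/3 ⇔ 1/3 = 2/3
¬χ = ¬2/3 = 1/3
¬¬χ = ¬1/3 = 2/3
(¬φ ⇔ ((φ + φ) + ψ)) + ¬¬χ = 2/3 + 2/3 = 2/3
¬((¬φ ⇔ ((φ + φ) + ψ)) + ¬¬χ) = ¬2/3 = 1/3
φ ⇔ φ = 1/3 ⇔ 1/3 = 1
φ ⇔ χ = 1/3 ⇔ 2/3 = 2/3
(φ ⇔ φ) ⇔ (φ ⇔ χ) = 1 ⇔ 2/3 = 2/3
ψ ⇔ χ = 1/3 ⇔ 2/3 = 2/3
φ ⇒ ψ = 1/3 ⇒ 1/3 = 1
φ ⇒ χ = 1/3 ⇒ 2/3 = 1
(φ ⇒ ψ) ⇒ (φ ⇒ χ) = 1 ⇒ 1 = 1
(ψ ⇔ χ) ⇒ ((φ ⇒ ψ) ⇒ (φ ⇒ χ)) = 2/3 ⇒ 1 = 1
((φ ⇔ φ) ⇔ (φ ⇔ χ)) ⇔ ((ψ ⇔ χ) ⇒ ((φ ⇒ ψ) ⇒ (φ ⇒ χ))) = 2/3 ⇔ 1 = 2/3
φ ⇒ φ = 1/3 ⇒ 1/3 = 1
(φ ⇒ φ) ⇔ ψ = 1 ⇔ 1/3 = 1/3
¬ψ = ¬1/3 = 2/3
χ ⇒ χ = 2/3 ⇒ 2/3 = 1
χ ⇔ (χ ⇒ χ) = 2/3 ⇔ 1 = 2/3
¬ψ ⇔ (χ ⇔ (χ ⇒ χ)) = 2/3 ⇔ 2/3 = 1
((φ ⇒ φ) ⇔ ψ) ⇔ (¬ψ ⇔ (χ ⇔ (χ ⇒ χ))) = 1/3 ⇔ 1 = 1/3
(((φ ⇔ φ) ⇔ (φ ⇔ χ)) ⇔ ((ψ ⇔ χ) ⇒ ((φ ⇒ ψ) ⇒ (φ ⇒ χ)))) ⇔ (((φ ⇒ φ) ⇔ ψ) ⇔ (¬ψ ⇔ (χ ⇔ (χ ⇒ χ)))) = 2/3 ⇔ 1/3 = 2/3
¬((¬φ ⇔ ((φ + φ) + ψ)) + ¬¬χ) ⇒ ((((φ ⇔ φ) ⇔ (φ ⇔ χ)) ⇔ ((ψ ⇔ χ) ⇒ ((φ ⇒ ψ) ⇒ (φ ⇒ χ)))) ⇔ (((φ ⇒ φ) ⇔ ψ) ⇔ (¬ψ ⇔ (χ ⇔ (χ ⇒ χ))))) = 1/3 ⇒ 2/3 = 1
φ ⇔ χ = 1/3 ⇔ 2/3 = 2/3
φ ⇒ χ = 1/3 ⇒ 2/3 = 1
¬(φ ⇒ χ) = ¬1 = 0
(φ ⇔ χ) ⇒ ¬(φ ⇒ χ) = 2/3 ⇒ 0 = 1/3
ψ ⇒ ψ = 1/3 ⇒ 1/3 = 1
ψ ⇒ (ψ ⇒ ψ) = 1/3 ⇒ 1 = 1
((φ ⇔ χ) ⇒ ¬(φ ⇒ χ)) ⇒ (ψ ⇒ (ψ ⇒ ψ)) = 1/3 ⇒ 1 = 1
¬ψ = ¬1/3 = 2/3
χ ⇔ ψ = 2/3 ⇔ 1/3 = 2/3
φ ⇔ χ = 1/3 ⇔ 2/3 = 2/3
(χ ⇔ ψ) + (φ ⇔ χ) = 2/3 + 2/3 = 2/3
¬ψ + ((χ ⇔ ψ) + (φ ⇔ χ)) = 2/3 + 2/3 = 2/3
χ ⇔ φ = 2/3 ⇔ 1/3 = 2/3
¬(χ ⇔ φ) = ¬2/3 = 1/3
(¬ψ + ((χ ⇔ ψ) + (φ ⇔ χ))) ⇔ ¬(χ ⇔ φ) = 2/3 ⇔ 1/3 = 2/3
(((φ ⇔ χ) ⇒ ¬(φ ⇒ χ)) ⇒ (ψ ⇒ (ψ ⇒ ψ))) ⇔ ((¬ψ + ((χ ⇔ ψ) + (φ ⇔ χ))) ⇔ ¬(χ ⇔ φ)) = 1 ⇔ 2/3 = 2/3
¬((((φ ⇔ χ) ⇒ ¬(φ ⇒ χ)) ⇒ (ψ ⇒ (ψ ⇒ ψ))) ⇔ ((¬ψ + ((χ ⇔ ψ) + (φ ⇔ χ))) ⇔ ¬(χ ⇔ φ))) = ¬2/3 = 1/3
(¬((¬φ ⇔ ((φ + φ) + ψ)) + ¬¬χ) ⇒ ((((φ ⇔ φ) ⇔ (φ ⇔ χ)) ⇔ ((ψ ⇔ χ) ⇒ ((φ ⇒ ψ) ⇒ (φ ⇒ χ)))) ⇔ (((φ ⇒ φ) ⇔ ψ) ⇔ (¬ψ ⇔ (χ ⇔ (χ ⇒ χ)))))) ⇔ ¬((((φ ⇔ χ) ⇒ ¬(φ ⇒ χ)) ⇒ (ψ ⇒ (ψ ⇒ ψ))) ⇔ ((¬ψ + ((χ ⇔ ψ) + (φ ⇔ χ))) ⇔ ¬(χ ⇔ φ))) = 1 ⇔ 1/3 = 1/3

1/3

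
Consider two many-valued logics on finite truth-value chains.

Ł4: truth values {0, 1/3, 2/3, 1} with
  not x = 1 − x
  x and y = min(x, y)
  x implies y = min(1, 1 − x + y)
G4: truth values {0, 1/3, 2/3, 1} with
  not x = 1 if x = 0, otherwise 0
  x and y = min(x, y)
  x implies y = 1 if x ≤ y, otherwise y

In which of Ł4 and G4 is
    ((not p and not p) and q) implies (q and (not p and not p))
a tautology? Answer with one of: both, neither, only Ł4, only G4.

both

In Ł4: every assignment gives 1 — tautology.
In G4: every assignment gives 1 — tautology.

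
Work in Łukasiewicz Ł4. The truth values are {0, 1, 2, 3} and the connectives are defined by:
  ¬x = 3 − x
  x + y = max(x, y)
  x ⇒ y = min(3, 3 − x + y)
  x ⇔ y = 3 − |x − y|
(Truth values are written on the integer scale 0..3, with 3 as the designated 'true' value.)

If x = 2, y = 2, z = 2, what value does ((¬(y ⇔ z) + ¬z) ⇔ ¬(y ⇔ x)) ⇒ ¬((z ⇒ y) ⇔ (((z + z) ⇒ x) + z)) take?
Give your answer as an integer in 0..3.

1

y ⇔ z = 2 ⇔ 2 = 3
¬(y ⇔ z) = ¬3 = 0
¬z = ¬2 = 1
¬(y ⇔ z) + ¬z = 0 + 1 = 1
y ⇔ x = 2 ⇔ 2 = 3
¬(y ⇔ x) = ¬3 = 0
(¬(y ⇔ z) + ¬z) ⇔ ¬(y ⇔ x) = 1 ⇔ 0 = 2
z ⇒ y = 2 ⇒ 2 = 3
z + z = 2 + 2 = 2
(z + z) ⇒ x = 2 ⇒ 2 = 3
((z + z) ⇒ x) + z = 3 + 2 = 3
(z ⇒ y) ⇔ (((z + z) ⇒ x) + z) = 3 ⇔ 3 = 3
¬((z ⇒ y) ⇔ (((z + z) ⇒ x) + z)) = ¬3 = 0
((¬(y ⇔ z) + ¬z) ⇔ ¬(y ⇔ x)) ⇒ ¬((z ⇒ y) ⇔ (((z + z) ⇒ x) + z)) = 2 ⇒ 0 = 1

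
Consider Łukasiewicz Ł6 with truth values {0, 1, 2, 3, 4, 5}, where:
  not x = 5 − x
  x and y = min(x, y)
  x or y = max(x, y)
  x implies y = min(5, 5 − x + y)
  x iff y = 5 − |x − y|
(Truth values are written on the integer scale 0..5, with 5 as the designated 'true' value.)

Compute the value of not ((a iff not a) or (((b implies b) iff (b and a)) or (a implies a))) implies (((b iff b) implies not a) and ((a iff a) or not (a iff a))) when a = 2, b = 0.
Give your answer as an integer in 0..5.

not a = not 2 = 3
a iff not a = 2 iff 3 = 4
b implies b = 0 implies 0 = 5
b and a = 0 and 2 = 0
(b implies b) iff (b and a) = 5 iff 0 = 0
a implies a = 2 implies 2 = 5
((b implies b) iff (b and a)) or (a implies a) = 0 or 5 = 5
(a iff not a) or (((b implies b) iff (b and a)) or (a implies a)) = 4 or 5 = 5
not ((a iff not a) or (((b implies b) iff (b and a)) or (a implies a))) = not 5 = 0
b iff b = 0 iff 0 = 5
not a = not 2 = 3
(b iff b) implies not a = 5 implies 3 = 3
a iff a = 2 iff 2 = 5
a iff a = 2 iff 2 = 5
not (a iff a) = not 5 = 0
(a iff a) or not (a iff a) = 5 or 0 = 5
((b iff b) implies not a) and ((a iff a) or not (a iff a)) = 3 and 5 = 3
not ((a iff not a) or (((b implies b) iff (b and a)) or (a implies a))) implies (((b iff b) implies not a) and ((a iff a) or not (a iff a))) = 0 implies 3 = 5

5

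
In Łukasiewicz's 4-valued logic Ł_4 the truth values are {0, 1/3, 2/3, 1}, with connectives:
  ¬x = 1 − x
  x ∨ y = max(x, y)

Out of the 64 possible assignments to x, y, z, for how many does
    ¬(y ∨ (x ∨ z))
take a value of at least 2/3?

8

value 1: 1 assignment (counts)
value 2/3: 7 assignments (counts)
value 1/3: 19 assignments
value 0: 37 assignments
So 8 of the 64 assignments meet the threshold.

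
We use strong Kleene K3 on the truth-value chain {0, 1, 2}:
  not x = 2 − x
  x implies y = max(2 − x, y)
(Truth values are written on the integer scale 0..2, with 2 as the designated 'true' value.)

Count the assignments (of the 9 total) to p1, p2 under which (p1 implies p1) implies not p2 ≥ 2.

p1 = 0, p2 = 0 ↦ 2  ≥
p1 = 0, p2 = 1 ↦ 1  <
p1 = 0, p2 = 2 ↦ 0  <
p1 = 1, p2 = 0 ↦ 2  ≥
p1 = 1, p2 = 1 ↦ 1  <
p1 = 1, p2 = 2 ↦ 1  <
p1 = 2, p2 = 0 ↦ 2  ≥
p1 = 2, p2 = 1 ↦ 1  <
p1 = 2, p2 = 2 ↦ 0  <
So 3 of the 9 assignments meet the threshold.

3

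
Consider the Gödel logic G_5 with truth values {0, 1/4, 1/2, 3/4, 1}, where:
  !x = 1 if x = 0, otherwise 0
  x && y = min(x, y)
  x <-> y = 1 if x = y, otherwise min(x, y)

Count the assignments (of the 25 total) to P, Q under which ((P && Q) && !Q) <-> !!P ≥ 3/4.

value 1: 5 assignments (counts)
value 0: 20 assignments
So 5 of the 25 assignments meet the threshold.

5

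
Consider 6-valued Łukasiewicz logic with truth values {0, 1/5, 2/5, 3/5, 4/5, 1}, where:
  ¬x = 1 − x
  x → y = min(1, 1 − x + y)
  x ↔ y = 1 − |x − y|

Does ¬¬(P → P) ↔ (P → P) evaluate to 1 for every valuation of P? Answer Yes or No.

P = 0 ↦ 1
P = 1/5 ↦ 1
P = 2/5 ↦ 1
P = 3/5 ↦ 1
P = 4/5 ↦ 1
P = 1 ↦ 1
Every assignment gives a value ≥ 1.

Yes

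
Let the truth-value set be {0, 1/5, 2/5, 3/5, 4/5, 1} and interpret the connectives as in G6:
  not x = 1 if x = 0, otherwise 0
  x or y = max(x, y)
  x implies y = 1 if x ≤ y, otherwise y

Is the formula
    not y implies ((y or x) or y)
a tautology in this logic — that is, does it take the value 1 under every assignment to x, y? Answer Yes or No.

No

Counterexample: take x = 0, y = 0.
not y = not 0 = 1
y or x = 0 or 0 = 0
(y or x) or y = 0 or 0 = 0
not y implies ((y or x) or y) = 1 implies 0 = 0
This gives 0 ≠ 1.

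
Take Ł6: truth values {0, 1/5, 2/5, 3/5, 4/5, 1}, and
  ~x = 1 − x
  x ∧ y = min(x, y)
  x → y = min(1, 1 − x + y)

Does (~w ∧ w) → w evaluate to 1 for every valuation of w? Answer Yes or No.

Yes

w = 0 ↦ 1
w = 1/5 ↦ 1
w = 2/5 ↦ 1
w = 3/5 ↦ 1
w = 4/5 ↦ 1
w = 1 ↦ 1
Every assignment gives a value ≥ 1.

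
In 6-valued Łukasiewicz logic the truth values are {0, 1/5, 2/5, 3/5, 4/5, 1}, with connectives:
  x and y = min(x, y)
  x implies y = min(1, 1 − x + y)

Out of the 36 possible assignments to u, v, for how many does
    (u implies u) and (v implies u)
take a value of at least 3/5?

value 1: 21 assignments (counts)
value 4/5: 5 assignments (counts)
value 3/5: 4 assignments (counts)
value 2/5: 3 assignments
value 1/5: 2 assignments
value 0: 1 assignment
So 30 of the 36 assignments meet the threshold.

30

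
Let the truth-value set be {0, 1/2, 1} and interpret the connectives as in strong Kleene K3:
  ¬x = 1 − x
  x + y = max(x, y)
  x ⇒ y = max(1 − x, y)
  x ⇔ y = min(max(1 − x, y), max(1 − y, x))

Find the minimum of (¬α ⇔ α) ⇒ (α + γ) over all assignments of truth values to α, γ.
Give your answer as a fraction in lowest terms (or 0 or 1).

1/2

Take α = 1/2, γ = 0:
¬α = ¬1/2 = 1/2
¬α ⇔ α = 1/2 ⇔ 1/2 = 1/2
α + γ = 1/2 + 0 = 1/2
(¬α ⇔ α) ⇒ (α + γ) = 1/2 ⇒ 1/2 = 1/2
No assignment yields a value below 1/2, so this is the minimum.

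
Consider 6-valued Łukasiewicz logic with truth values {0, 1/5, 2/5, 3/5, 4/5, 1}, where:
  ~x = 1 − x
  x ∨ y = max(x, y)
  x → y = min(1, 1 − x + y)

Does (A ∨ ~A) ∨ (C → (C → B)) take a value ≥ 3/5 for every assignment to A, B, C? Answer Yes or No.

At A = 1/5, B = 1, C = 1/5, for instance:
~A = ~1/5 = 4/5
A ∨ ~A = 1/5 ∨ 4/5 = 4/5
C → B = 1/5 → 1 = 1
C → (C → B) = 1/5 → 1 = 1
(A ∨ ~A) ∨ (C → (C → B)) = 4/5 ∨ 1 = 1
and checking the remaining 215 assignments likewise gives ≥ 3/5 in every case.

Yes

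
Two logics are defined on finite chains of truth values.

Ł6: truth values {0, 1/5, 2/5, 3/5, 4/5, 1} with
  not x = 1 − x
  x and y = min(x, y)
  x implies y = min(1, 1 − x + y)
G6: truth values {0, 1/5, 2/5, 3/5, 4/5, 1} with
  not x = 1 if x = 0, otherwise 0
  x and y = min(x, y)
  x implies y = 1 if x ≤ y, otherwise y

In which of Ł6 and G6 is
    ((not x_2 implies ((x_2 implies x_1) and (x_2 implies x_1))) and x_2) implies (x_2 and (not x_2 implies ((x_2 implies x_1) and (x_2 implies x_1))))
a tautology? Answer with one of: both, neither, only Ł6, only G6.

In Ł6: every assignment gives 1 — tautology.
In G6: every assignment gives 1 — tautology.

both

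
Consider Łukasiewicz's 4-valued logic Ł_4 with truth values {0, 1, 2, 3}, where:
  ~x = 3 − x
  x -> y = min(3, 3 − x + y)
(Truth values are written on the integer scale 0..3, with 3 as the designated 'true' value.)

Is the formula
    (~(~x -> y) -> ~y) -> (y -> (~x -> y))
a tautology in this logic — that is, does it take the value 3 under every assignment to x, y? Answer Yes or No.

x = 0, y = 0 ↦ 3
x = 0, y = 1 ↦ 3
x = 0, y = 2 ↦ 3
x = 0, y = 3 ↦ 3
x = 1, y = 0 ↦ 3
x = 1, y = 1 ↦ 3
x = 1, y = 2 ↦ 3
x = 1, y = 3 ↦ 3
x = 2, y = 0 ↦ 3
x = 2, y = 1 ↦ 3
x = 2, y = 2 ↦ 3
x = 2, y = 3 ↦ 3
x = 3, y = 0 ↦ 3
x = 3, y = 1 ↦ 3
x = 3, y = 2 ↦ 3
x = 3, y = 3 ↦ 3
Every assignment gives a value ≥ 3.

Yes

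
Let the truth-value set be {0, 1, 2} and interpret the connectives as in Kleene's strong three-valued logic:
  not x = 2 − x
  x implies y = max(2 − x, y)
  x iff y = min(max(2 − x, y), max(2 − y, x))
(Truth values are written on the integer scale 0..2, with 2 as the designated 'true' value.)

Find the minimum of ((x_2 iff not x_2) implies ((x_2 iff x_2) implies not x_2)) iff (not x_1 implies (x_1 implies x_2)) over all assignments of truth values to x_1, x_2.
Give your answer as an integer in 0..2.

Take x_1 = 0, x_2 = 1:
not x_2 = not 1 = 1
x_2 iff not x_2 = 1 iff 1 = 1
x_2 iff x_2 = 1 iff 1 = 1
not x_2 = not 1 = 1
(x_2 iff x_2) implies not x_2 = 1 implies 1 = 1
(x_2 iff not x_2) implies ((x_2 iff x_2) implies not x_2) = 1 implies 1 = 1
not x_1 = not 0 = 2
x_1 implies x_2 = 0 implies 1 = 2
not x_1 implies (x_1 implies x_2) = 2 implies 2 = 2
((x_2 iff not x_2) implies ((x_2 iff x_2) implies not x_2)) iff (not x_1 implies (x_1 implies x_2)) = 1 iff 2 = 1
No assignment yields a value below 1, so this is the minimum.

1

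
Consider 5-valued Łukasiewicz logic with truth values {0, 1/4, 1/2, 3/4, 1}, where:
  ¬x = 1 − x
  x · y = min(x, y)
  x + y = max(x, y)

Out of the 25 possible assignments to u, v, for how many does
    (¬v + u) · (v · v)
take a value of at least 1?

1

value 1: 1 assignment (counts)
value 3/4: 3 assignments
value 1/2: 7 assignments
value 1/4: 8 assignments
value 0: 6 assignments
So 1 of the 25 assignments meets the threshold.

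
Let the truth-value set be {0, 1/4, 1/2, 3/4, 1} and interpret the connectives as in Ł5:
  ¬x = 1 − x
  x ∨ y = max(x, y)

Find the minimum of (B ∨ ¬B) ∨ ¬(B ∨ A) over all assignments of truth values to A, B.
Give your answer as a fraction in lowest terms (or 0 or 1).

1/2

Take A = 0, B = 1/2:
¬B = ¬1/2 = 1/2
B ∨ ¬B = 1/2 ∨ 1/2 = 1/2
B ∨ A = 1/2 ∨ 0 = 1/2
¬(B ∨ A) = ¬1/2 = 1/2
(B ∨ ¬B) ∨ ¬(B ∨ A) = 1/2 ∨ 1/2 = 1/2
No assignment yields a value below 1/2, so this is the minimum.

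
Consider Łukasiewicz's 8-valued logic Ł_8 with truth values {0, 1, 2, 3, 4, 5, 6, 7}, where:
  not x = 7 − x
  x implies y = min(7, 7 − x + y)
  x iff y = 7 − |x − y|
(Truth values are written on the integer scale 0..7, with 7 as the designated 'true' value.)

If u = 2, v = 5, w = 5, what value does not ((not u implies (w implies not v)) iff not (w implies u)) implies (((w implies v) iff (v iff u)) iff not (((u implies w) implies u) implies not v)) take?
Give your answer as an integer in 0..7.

not u = not 2 = 5
not v = not 5 = 2
w implies not v = 5 implies 2 = 4
not u implies (w implies not v) = 5 implies 4 = 6
w implies u = 5 implies 2 = 4
not (w implies u) = not 4 = 3
(not u implies (w implies not v)) iff not (w implies u) = 6 iff 3 = 4
not ((not u implies (w implies not v)) iff not (w implies u)) = not 4 = 3
w implies v = 5 implies 5 = 7
v iff u = 5 iff 2 = 4
(w implies v) iff (v iff u) = 7 iff 4 = 4
u implies w = 2 implies 5 = 7
(u implies w) implies u = 7 implies 2 = 2
not v = not 5 = 2
((u implies w) implies u) implies not v = 2 implies 2 = 7
not (((u implies w) implies u) implies not v) = not 7 = 0
((w implies v) iff (v iff u)) iff not (((u implies w) implies u) implies not v) = 4 iff 0 = 3
not ((not u implies (w implies not v)) iff not (w implies u)) implies (((w implies v) iff (v iff u)) iff not (((u implies w) implies u) implies not v)) = 3 implies 3 = 7

7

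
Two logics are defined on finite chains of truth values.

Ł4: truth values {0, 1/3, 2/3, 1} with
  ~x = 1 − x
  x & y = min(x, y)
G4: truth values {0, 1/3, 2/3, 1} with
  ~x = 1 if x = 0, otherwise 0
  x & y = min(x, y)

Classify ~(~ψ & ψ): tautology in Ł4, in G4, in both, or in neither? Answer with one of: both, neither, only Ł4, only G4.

only G4

In Ł4: at ψ = 1/3 the value is 2/3 — not a tautology.
In G4: every assignment gives 1 — tautology.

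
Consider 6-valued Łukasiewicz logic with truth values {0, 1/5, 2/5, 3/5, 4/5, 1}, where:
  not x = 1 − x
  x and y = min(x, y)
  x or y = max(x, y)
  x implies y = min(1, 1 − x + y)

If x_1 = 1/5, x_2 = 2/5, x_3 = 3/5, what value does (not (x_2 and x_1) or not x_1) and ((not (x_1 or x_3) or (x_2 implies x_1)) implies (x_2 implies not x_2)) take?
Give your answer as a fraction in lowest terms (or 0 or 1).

x_2 and x_1 = 2/5 and 1/5 = 1/5
not (x_2 and x_1) = not 1/5 = 4/5
not x_1 = not 1/5 = 4/5
not (x_2 and x_1) or not x_1 = 4/5 or 4/5 = 4/5
x_1 or x_3 = 1/5 or 3/5 = 3/5
not (x_1 or x_3) = not 3/5 = 2/5
x_2 implies x_1 = 2/5 implies 1/5 = 4/5
not (x_1 or x_3) or (x_2 implies x_1) = 2/5 or 4/5 = 4/5
not x_2 = not 2/5 = 3/5
x_2 implies not x_2 = 2/5 implies 3/5 = 1
(not (x_1 or x_3) or (x_2 implies x_1)) implies (x_2 implies not x_2) = 4/5 implies 1 = 1
(not (x_2 and x_1) or not x_1) and ((not (x_1 or x_3) or (x_2 implies x_1)) implies (x_2 implies not x_2)) = 4/5 and 1 = 4/5

4/5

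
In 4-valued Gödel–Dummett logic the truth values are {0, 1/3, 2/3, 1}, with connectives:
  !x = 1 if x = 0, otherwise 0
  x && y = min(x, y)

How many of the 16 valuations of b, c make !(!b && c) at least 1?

13

b = 0, c = 0 ↦ 1  ≥
b = 0, c = 1/3 ↦ 0  <
b = 0, c = 2/3 ↦ 0  <
b = 0, c = 1 ↦ 0  <
b = 1/3, c = 0 ↦ 1  ≥
b = 1/3, c = 1/3 ↦ 1  ≥
b = 1/3, c = 2/3 ↦ 1  ≥
b = 1/3, c = 1 ↦ 1  ≥
b = 2/3, c = 0 ↦ 1  ≥
b = 2/3, c = 1/3 ↦ 1  ≥
b = 2/3, c = 2/3 ↦ 1  ≥
b = 2/3, c = 1 ↦ 1  ≥
b = 1, c = 0 ↦ 1  ≥
b = 1, c = 1/3 ↦ 1  ≥
b = 1, c = 2/3 ↦ 1  ≥
b = 1, c = 1 ↦ 1  ≥
So 13 of the 16 assignments meet the threshold.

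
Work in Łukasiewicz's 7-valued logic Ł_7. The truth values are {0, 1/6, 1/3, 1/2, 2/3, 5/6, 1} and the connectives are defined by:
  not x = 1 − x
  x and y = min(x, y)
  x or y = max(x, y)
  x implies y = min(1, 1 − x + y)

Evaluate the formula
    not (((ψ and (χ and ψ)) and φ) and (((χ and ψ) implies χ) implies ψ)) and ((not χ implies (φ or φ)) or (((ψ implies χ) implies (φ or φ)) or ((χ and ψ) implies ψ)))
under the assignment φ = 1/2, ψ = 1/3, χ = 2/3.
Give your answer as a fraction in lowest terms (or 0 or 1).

χ and ψ = 2/3 and 1/3 = 1/3
ψ and (χ and ψ) = 1/3 and 1/3 = 1/3
(ψ and (χ and ψ)) and φ = 1/3 and 1/2 = 1/3
χ and ψ = 2/3 and 1/3 = 1/3
(χ and ψ) implies χ = 1/3 implies 2/3 = 1
((χ and ψ) implies χ) implies ψ = 1 implies 1/3 = 1/3
((ψ and (χ and ψ)) and φ) and (((χ and ψ) implies χ) implies ψ) = 1/3 and 1/3 = 1/3
not (((ψ and (χ and ψ)) and φ) and (((χ and ψ) implies χ) implies ψ)) = not 1/3 = 2/3
not χ = not 2/3 = 1/3
φ or φ = 1/2 or 1/2 = 1/2
not χ implies (φ or φ) = 1/3 implies 1/2 = 1
ψ implies χ = 1/3 implies 2/3 = 1
φ or φ = 1/2 or 1/2 = 1/2
(ψ implies χ) implies (φ or φ) = 1 implies 1/2 = 1/2
χ and ψ = 2/3 and 1/3 = 1/3
(χ and ψ) implies ψ = 1/3 implies 1/3 = 1
((ψ implies χ) implies (φ or φ)) or ((χ and ψ) implies ψ) = 1/2 or 1 = 1
(not χ implies (φ or φ)) or (((ψ implies χ) implies (φ or φ)) or ((χ and ψ) implies ψ)) = 1 or 1 = 1
not (((ψ and (χ and ψ)) and φ) and (((χ and ψ) implies χ) implies ψ)) and ((not χ implies (φ or φ)) or (((ψ implies χ) implies (φ or φ)) or ((χ and ψ) implies ψ))) = 2/3 and 1 = 2/3

2/3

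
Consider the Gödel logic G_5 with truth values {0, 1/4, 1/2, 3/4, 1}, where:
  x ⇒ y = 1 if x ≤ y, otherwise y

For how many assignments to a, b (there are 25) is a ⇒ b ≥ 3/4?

value 1: 15 assignments (counts)
value 3/4: 1 assignment (counts)
value 1/2: 2 assignments
value 1/4: 3 assignments
value 0: 4 assignments
So 16 of the 25 assignments meet the threshold.

16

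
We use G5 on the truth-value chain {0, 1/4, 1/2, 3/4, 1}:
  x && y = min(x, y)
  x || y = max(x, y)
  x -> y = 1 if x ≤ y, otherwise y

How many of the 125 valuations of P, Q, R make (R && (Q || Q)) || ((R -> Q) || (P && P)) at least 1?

85

value 1: 85 assignments (counts)
value 3/4: 13 assignments
value 1/2: 13 assignments
value 1/4: 10 assignments
value 0: 4 assignments
So 85 of the 125 assignments meet the threshold.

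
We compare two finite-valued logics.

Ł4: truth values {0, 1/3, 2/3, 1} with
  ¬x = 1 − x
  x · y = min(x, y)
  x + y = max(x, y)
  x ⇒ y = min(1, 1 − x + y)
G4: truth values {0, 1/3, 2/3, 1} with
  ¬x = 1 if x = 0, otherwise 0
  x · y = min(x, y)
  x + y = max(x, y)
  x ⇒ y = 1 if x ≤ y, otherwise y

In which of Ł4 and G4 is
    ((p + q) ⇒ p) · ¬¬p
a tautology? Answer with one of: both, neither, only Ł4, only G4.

neither

In Ł4: at p = 0, q = 0 the value is 0 — not a tautology.
In G4: at p = 0, q = 0 the value is 0 — not a tautology.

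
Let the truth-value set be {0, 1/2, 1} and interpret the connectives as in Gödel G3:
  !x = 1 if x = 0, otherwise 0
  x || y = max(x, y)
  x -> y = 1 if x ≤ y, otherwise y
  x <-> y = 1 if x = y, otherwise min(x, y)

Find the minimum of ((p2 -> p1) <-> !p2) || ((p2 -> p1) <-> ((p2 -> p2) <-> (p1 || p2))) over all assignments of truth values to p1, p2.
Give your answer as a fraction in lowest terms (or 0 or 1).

1/2

Take p1 = 1/2, p2 = 1/2:
p2 -> p1 = 1/2 -> 1/2 = 1
!p2 = !1/2 = 0
(p2 -> p1) <-> !p2 = 1 <-> 0 = 0
p2 -> p1 = 1/2 -> 1/2 = 1
p2 -> p2 = 1/2 -> 1/2 = 1
p1 || p2 = 1/2 || 1/2 = 1/2
(p2 -> p2) <-> (p1 || p2) = 1 <-> 1/2 = 1/2
(p2 -> p1) <-> ((p2 -> p2) <-> (p1 || p2)) = 1 <-> 1/2 = 1/2
((p2 -> p1) <-> !p2) || ((p2 -> p1) <-> ((p2 -> p2) <-> (p1 || p2))) = 0 || 1/2 = 1/2
No assignment yields a value below 1/2, so this is the minimum.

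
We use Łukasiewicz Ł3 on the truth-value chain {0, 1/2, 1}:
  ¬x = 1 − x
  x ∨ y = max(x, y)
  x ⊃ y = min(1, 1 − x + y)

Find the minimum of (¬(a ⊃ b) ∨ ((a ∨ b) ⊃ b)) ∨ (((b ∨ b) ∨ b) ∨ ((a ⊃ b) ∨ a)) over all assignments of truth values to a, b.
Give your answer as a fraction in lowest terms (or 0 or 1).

Take a = 1/2, b = 0:
a ⊃ b = 1/2 ⊃ 0 = 1/2
¬(a ⊃ b) = ¬1/2 = 1/2
a ∨ b = 1/2 ∨ 0 = 1/2
(a ∨ b) ⊃ b = 1/2 ⊃ 0 = 1/2
¬(a ⊃ b) ∨ ((a ∨ b) ⊃ b) = 1/2 ∨ 1/2 = 1/2
b ∨ b = 0 ∨ 0 = 0
(b ∨ b) ∨ b = 0 ∨ 0 = 0
a ⊃ b = 1/2 ⊃ 0 = 1/2
(a ⊃ b) ∨ a = 1/2 ∨ 1/2 = 1/2
((b ∨ b) ∨ b) ∨ ((a ⊃ b) ∨ a) = 0 ∨ 1/2 = 1/2
(¬(a ⊃ b) ∨ ((a ∨ b) ⊃ b)) ∨ (((b ∨ b) ∨ b) ∨ ((a ⊃ b) ∨ a)) = 1/2 ∨ 1/2 = 1/2
No assignment yields a value below 1/2, so this is the minimum.

1/2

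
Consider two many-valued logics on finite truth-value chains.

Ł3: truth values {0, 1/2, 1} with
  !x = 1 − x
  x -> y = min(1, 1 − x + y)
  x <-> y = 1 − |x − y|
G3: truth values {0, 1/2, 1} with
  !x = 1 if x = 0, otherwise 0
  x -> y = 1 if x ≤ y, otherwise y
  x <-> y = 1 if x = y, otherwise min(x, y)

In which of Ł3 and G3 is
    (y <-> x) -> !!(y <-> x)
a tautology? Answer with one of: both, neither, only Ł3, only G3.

In Ł3: every assignment gives 1 — tautology.
In G3: every assignment gives 1 — tautology.

both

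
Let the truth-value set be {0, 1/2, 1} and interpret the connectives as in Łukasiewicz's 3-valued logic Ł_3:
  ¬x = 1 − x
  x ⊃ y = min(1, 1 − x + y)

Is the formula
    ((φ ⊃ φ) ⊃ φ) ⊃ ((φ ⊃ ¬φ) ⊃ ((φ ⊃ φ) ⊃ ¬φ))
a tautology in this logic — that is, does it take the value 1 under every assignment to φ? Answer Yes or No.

φ = 0 ↦ 1
φ = 1/2 ↦ 1
φ = 1 ↦ 1
Every assignment gives a value ≥ 1.

Yes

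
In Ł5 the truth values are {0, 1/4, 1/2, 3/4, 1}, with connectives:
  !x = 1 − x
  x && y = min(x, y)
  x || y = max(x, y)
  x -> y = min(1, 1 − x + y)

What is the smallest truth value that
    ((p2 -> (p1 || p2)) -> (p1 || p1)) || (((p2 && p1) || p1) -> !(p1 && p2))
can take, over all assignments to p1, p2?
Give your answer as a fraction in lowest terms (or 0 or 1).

3/4

Take p1 = 3/4, p2 = 1/2:
p1 || p2 = 3/4 || 1/2 = 3/4
p2 -> (p1 || p2) = 1/2 -> 3/4 = 1
p1 || p1 = 3/4 || 3/4 = 3/4
(p2 -> (p1 || p2)) -> (p1 || p1) = 1 -> 3/4 = 3/4
p2 && p1 = 1/2 && 3/4 = 1/2
(p2 && p1) || p1 = 1/2 || 3/4 = 3/4
p1 && p2 = 3/4 && 1/2 = 1/2
!(p1 && p2) = !1/2 = 1/2
((p2 && p1) || p1) -> !(p1 && p2) = 3/4 -> 1/2 = 3/4
((p2 -> (p1 || p2)) -> (p1 || p1)) || (((p2 && p1) || p1) -> !(p1 && p2)) = 3/4 || 3/4 = 3/4
No assignment yields a value below 3/4, so this is the minimum.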